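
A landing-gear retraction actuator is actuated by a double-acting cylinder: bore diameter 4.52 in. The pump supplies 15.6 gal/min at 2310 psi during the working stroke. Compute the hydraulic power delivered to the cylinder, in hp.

Hydraulic power = P × Q

W ≈ 21.0 hp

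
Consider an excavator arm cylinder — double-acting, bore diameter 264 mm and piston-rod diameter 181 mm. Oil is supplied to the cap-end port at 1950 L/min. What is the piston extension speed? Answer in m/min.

Cap-side area A_cap = π/4 × (264 mm)² = 54740 mm^2
v = Q / A

v ≈ 35.6 m/min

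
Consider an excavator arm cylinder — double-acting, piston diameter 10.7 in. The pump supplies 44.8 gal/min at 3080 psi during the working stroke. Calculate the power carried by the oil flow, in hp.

Hydraulic power = P × Q

W ≈ 80.5 hp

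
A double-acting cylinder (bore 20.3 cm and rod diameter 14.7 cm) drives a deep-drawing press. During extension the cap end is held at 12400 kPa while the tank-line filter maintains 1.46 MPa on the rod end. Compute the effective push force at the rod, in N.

F ≈ 3.79e5 N

Cap-side area A_cap = π/4 × (20.3 cm)² = 323.7 cm^2
Rod-side annular area A_ann = π/4 × (20.3² − 14.7²) = 153.9 cm^2
Net thrust = P_cap·A_cap − P_rod·A_ann = 4.013e5 N − 22470 N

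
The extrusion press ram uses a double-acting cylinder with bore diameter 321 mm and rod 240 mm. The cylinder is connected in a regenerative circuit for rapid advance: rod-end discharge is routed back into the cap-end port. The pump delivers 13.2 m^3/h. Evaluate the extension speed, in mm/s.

In regeneration the rod-end outflow joins the pump flow into the cap end, so the net volume the pump must supply per unit advance equals the rod cross-section area.
Rod cross-section A_rod = π/4 × (240 mm)² = 45240 mm^2
v = Q_pump / A_rod

v ≈ 81.1 mm/s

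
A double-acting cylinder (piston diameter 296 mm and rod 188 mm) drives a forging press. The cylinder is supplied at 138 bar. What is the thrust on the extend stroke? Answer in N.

F ≈ 9.50e5 N

Cap-side area A_cap = π/4 × (296 mm)² = 68810 mm^2
F = P × A_cap = 138 bar × A_cap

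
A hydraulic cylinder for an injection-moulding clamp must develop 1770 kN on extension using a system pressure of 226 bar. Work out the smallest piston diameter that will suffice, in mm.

D ≈ 316 mm

Extension force acts on the full piston face: F = P × (π/4)D².
D = √(4F / (πP)) = √(4 × 1770 kN / (π × 226 bar))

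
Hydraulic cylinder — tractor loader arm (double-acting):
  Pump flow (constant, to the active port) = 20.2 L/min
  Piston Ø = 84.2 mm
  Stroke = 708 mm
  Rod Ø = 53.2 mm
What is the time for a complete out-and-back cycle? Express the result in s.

Cap-side area A_cap = π/4 × (84.2 mm)² = 5568 mm^2
Rod-side annular area A_ann = π/4 × (84.2² − 53.2²) = 3345 mm^2
t_ext = A_cap·L/Q = 11.71 s
t_ret = A_ann·L/Q = 7.035 s
t_cycle = t_ext + t_ret

t ≈ 18.7 s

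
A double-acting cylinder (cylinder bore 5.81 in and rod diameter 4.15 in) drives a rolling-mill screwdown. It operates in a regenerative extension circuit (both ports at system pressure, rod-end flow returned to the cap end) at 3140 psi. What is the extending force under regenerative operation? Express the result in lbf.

With equal pressure on both faces, forces on the annular region cancel; the net push is pressure × rod cross-section.
Rod cross-section A_rod = π/4 × (4.15 in)² = 13.53 in^2
F = P × A_rod

F ≈ 42500 lbf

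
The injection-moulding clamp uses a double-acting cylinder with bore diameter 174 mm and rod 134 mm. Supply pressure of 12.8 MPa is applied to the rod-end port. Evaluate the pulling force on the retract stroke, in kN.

F ≈ 124 kN

Rod-side annular area A_ann = π/4 × (174² − 134²) = 9676 mm^2
On retraction the pressure acts on the annular area (bore minus rod).
F = P × A_ann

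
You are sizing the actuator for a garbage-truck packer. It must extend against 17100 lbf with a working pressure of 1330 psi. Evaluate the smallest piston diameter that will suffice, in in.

Extension force acts on the full piston face: F = P × (π/4)D².
D = √(4F / (πP)) = √(4 × 17100 lbf / (π × 1330 psi))

D ≈ 4.05 in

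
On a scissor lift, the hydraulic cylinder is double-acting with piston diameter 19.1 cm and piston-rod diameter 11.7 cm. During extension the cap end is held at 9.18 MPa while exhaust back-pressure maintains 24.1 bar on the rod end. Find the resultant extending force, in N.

F ≈ 2.20e5 N

Cap-side area A_cap = π/4 × (19.1 cm)² = 286.5 cm^2
Rod-side annular area A_ann = π/4 × (19.1² − 11.7²) = 179.0 cm^2
Net thrust = P_cap·A_cap − P_rod·A_ann = 2.630e5 N − 43140 N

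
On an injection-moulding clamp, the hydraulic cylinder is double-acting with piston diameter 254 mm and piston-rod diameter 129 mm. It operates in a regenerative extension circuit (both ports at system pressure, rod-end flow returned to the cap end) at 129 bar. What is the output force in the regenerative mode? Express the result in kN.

F ≈ 169 kN

With equal pressure on both faces, forces on the annular region cancel; the net push is pressure × rod cross-section.
Rod cross-section A_rod = π/4 × (129 mm)² = 13070 mm^2
F = P × A_rod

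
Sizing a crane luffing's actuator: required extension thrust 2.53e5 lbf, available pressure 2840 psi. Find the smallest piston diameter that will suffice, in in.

D ≈ 10.7 in

Extension force acts on the full piston face: F = P × (π/4)D².
D = √(4F / (πP)) = √(4 × 2.53e5 lbf / (π × 2840 psi))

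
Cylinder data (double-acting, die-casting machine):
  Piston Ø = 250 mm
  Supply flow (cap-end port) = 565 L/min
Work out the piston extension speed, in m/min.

v ≈ 11.5 m/min

Cap-side area A_cap = π/4 × (250 mm)² = 49090 mm^2
v = Q / A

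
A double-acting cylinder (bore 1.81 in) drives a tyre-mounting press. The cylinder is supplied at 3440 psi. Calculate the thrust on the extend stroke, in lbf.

Cap-side area A_cap = π/4 × (1.81 in)² = 2.573 in^2
F = P × A_cap = 3440 psi × A_cap

F ≈ 8850 lbf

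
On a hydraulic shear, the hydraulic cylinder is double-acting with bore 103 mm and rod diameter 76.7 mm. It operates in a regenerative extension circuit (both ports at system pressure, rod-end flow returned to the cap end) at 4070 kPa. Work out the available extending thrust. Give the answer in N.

With equal pressure on both faces, forces on the annular region cancel; the net push is pressure × rod cross-section.
Rod cross-section A_rod = π/4 × (76.7 mm)² = 4620 mm^2
F = P × A_rod

F ≈ 18800 N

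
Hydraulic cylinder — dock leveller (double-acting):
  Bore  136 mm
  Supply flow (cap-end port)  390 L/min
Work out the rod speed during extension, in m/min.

Cap-side area A_cap = π/4 × (136 mm)² = 14530 mm^2
v = Q / A

v ≈ 26.8 m/min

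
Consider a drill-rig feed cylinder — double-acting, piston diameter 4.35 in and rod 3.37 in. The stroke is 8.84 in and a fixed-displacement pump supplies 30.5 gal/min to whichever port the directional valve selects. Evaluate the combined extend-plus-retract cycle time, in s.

Cap-side area A_cap = π/4 × (4.35 in)² = 14.86 in^2
Rod-side annular area A_ann = π/4 × (4.35² − 3.37²) = 5.942 in^2
t_ext = A_cap·L/Q = 1.119 s
t_ret = A_ann·L/Q = 0.4473 s
t_cycle = t_ext + t_ret

t ≈ 1.57 s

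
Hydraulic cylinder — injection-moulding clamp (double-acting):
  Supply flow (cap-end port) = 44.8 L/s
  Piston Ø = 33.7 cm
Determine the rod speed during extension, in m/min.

v ≈ 30.1 m/min

Cap-side area A_cap = π/4 × (33.7 cm)² = 892.0 cm^2
v = Q / A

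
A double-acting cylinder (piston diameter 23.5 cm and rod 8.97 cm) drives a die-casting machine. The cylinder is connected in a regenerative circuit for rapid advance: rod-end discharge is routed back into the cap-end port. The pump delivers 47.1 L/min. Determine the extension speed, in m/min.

v ≈ 7.45 m/min

In regeneration the rod-end outflow joins the pump flow into the cap end, so the net volume the pump must supply per unit advance equals the rod cross-section area.
Rod cross-section A_rod = π/4 × (8.97 cm)² = 63.19 cm^2
v = Q_pump / A_rod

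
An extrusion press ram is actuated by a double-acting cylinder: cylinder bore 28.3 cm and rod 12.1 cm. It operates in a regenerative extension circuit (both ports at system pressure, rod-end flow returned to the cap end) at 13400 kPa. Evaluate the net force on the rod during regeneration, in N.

With equal pressure on both faces, forces on the annular region cancel; the net push is pressure × rod cross-section.
Rod cross-section A_rod = π/4 × (12.1 cm)² = 115.0 cm^2
F = P × A_rod

F ≈ 1.54e5 N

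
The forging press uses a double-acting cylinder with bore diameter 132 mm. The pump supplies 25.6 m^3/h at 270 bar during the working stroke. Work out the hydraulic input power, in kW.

Hydraulic power = P × Q

W ≈ 192 kW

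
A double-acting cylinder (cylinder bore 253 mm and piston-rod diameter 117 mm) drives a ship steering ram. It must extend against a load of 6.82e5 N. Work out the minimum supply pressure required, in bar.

P ≈ 136 bar

Cap-side area A_cap = π/4 × (253 mm)² = 50270 mm^2
P = F / A = 6.82e5 N / A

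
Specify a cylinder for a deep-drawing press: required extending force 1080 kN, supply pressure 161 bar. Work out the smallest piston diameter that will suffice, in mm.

D ≈ 292 mm

Extension force acts on the full piston face: F = P × (π/4)D².
D = √(4F / (πP)) = √(4 × 1080 kN / (π × 161 bar))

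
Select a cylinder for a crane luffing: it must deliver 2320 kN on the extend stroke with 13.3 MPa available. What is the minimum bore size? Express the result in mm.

Extension force acts on the full piston face: F = P × (π/4)D².
D = √(4F / (πP)) = √(4 × 2320 kN / (π × 13.3 MPa))

D ≈ 471 mm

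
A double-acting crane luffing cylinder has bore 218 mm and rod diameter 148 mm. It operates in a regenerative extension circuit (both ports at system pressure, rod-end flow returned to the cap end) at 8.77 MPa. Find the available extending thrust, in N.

With equal pressure on both faces, forces on the annular region cancel; the net push is pressure × rod cross-section.
Rod cross-section A_rod = π/4 × (148 mm)² = 17200 mm^2
F = P × A_rod

F ≈ 1.51e5 N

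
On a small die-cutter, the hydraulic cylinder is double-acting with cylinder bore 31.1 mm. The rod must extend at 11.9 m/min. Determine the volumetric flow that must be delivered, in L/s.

Q ≈ 0.151 L/s

Cap-side area A_cap = π/4 × (31.1 mm)² = 759.6 mm^2
Q = A × v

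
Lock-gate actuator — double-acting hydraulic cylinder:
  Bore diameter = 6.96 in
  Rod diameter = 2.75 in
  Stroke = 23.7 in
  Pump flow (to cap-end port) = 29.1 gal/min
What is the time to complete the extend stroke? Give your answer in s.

t ≈ 8.05 s

Cap-side area A_cap = π/4 × (6.96 in)² = 38.05 in^2
Swept volume V = A × L; t = V / Q = A·L / Q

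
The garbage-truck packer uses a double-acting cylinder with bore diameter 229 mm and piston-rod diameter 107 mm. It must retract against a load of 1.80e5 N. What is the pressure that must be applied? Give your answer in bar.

Rod-side annular area A_ann = π/4 × (229² − 107²) = 32200 mm^2
Retraction: pressure acts on the annular area.
P = F / A = 1.80e5 N / A

P ≈ 55.9 bar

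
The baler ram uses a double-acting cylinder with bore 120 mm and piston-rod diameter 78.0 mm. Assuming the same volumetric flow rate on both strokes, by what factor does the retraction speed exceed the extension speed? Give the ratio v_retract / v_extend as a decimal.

Cap-side area A_cap = π/4 × (120 mm)² = 11310 mm^2
Rod-side annular area A_ann = π/4 × (120² − 78.0²) = 6531 mm^2
For equal Q, v ∝ 1/A, so v_ret/v_ext = A_cap/A_ann.

v_ret/v_ext ≈ 1.73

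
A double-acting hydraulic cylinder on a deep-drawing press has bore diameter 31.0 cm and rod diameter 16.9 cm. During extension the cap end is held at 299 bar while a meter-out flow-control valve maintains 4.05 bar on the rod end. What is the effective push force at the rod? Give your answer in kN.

Cap-side area A_cap = π/4 × (31.0 cm)² = 754.8 cm^2
Rod-side annular area A_ann = π/4 × (31.0² − 16.9²) = 530.5 cm^2
Net thrust = P_cap·A_cap − P_rod·A_ann = 2257 kN − 21.48 kN

F ≈ 2240 kN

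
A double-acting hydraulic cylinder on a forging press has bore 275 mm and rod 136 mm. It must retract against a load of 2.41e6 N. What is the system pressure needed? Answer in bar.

P ≈ 537 bar

Rod-side annular area A_ann = π/4 × (275² − 136²) = 44870 mm^2
Retraction: pressure acts on the annular area.
P = F / A = 2.41e6 N / A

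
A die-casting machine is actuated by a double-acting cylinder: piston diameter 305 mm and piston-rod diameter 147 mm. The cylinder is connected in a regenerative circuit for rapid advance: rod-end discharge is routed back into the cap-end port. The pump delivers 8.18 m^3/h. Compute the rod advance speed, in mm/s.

v ≈ 134 mm/s

In regeneration the rod-end outflow joins the pump flow into the cap end, so the net volume the pump must supply per unit advance equals the rod cross-section area.
Rod cross-section A_rod = π/4 × (147 mm)² = 16970 mm^2
v = Q_pump / A_rod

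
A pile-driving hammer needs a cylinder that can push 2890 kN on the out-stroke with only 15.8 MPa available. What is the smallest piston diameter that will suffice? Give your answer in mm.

D ≈ 483 mm

Extension force acts on the full piston face: F = P × (π/4)D².
D = √(4F / (πP)) = √(4 × 2890 kN / (π × 15.8 MPa))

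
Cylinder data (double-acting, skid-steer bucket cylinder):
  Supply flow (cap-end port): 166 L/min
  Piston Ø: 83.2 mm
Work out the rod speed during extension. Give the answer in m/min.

Cap-side area A_cap = π/4 × (83.2 mm)² = 5437 mm^2
v = Q / A

v ≈ 30.5 m/min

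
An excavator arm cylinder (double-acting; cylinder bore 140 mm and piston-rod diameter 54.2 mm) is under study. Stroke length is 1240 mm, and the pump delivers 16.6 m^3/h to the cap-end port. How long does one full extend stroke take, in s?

t ≈ 4.14 s

Cap-side area A_cap = π/4 × (140 mm)² = 15390 mm^2
Swept volume V = A × L; t = V / Q = A·L / Q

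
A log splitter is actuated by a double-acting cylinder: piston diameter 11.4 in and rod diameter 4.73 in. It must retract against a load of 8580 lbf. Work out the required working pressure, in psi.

P ≈ 102 psi

Rod-side annular area A_ann = π/4 × (11.4² − 4.73²) = 84.50 in^2
Retraction: pressure acts on the annular area.
P = F / A = 8580 lbf / A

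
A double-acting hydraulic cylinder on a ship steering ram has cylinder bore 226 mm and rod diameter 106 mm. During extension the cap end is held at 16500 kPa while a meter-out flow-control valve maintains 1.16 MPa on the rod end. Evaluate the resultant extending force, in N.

F ≈ 6.26e5 N

Cap-side area A_cap = π/4 × (226 mm)² = 40110 mm^2
Rod-side annular area A_ann = π/4 × (226² − 106²) = 31290 mm^2
Net thrust = P_cap·A_cap − P_rod·A_ann = 6.619e5 N − 36300 N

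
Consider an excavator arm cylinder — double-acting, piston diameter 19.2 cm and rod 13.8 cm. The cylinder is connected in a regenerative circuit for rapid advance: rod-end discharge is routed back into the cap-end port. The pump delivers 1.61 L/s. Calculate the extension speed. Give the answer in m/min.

v ≈ 6.46 m/min

In regeneration the rod-end outflow joins the pump flow into the cap end, so the net volume the pump must supply per unit advance equals the rod cross-section area.
Rod cross-section A_rod = π/4 × (13.8 cm)² = 149.6 cm^2
v = Q_pump / A_rod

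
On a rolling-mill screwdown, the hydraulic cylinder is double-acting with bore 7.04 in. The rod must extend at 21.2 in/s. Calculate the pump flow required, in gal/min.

Cap-side area A_cap = π/4 × (7.04 in)² = 38.93 in^2
Q = A × v

Q ≈ 214 gal/min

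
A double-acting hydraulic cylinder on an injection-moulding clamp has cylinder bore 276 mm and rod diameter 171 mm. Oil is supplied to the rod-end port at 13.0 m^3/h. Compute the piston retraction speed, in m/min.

v ≈ 5.88 m/min

Rod-side annular area A_ann = π/4 × (276² − 171²) = 36860 mm^2
Flow into the rod-end port fills the annular volume.
v = Q / A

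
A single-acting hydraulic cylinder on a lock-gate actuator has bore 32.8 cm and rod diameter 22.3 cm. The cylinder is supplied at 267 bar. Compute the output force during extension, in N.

F ≈ 2.26e6 N

Cap-side area A_cap = π/4 × (32.8 cm)² = 845.0 cm^2
F = P × A_cap = 267 bar × A_cap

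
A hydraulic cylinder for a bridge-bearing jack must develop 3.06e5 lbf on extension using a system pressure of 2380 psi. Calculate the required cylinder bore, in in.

D ≈ 12.8 in

Extension force acts on the full piston face: F = P × (π/4)D².
D = √(4F / (πP)) = √(4 × 3.06e5 lbf / (π × 2380 psi))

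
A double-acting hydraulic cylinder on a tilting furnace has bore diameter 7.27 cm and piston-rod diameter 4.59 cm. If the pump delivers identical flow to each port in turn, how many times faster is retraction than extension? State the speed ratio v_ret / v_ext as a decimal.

v_ret/v_ext ≈ 1.66

Cap-side area A_cap = π/4 × (7.27 cm)² = 41.51 cm^2
Rod-side annular area A_ann = π/4 × (7.27² − 4.59²) = 24.96 cm^2
For equal Q, v ∝ 1/A, so v_ret/v_ext = A_cap/A_ann.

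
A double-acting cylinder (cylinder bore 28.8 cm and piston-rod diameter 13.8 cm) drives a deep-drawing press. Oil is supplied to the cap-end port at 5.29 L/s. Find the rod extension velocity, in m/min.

v ≈ 4.87 m/min

Cap-side area A_cap = π/4 × (28.8 cm)² = 651.4 cm^2
v = Q / A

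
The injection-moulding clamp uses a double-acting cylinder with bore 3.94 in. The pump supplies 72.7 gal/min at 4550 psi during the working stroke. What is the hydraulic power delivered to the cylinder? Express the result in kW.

W ≈ 144 kW

Hydraulic power = P × Q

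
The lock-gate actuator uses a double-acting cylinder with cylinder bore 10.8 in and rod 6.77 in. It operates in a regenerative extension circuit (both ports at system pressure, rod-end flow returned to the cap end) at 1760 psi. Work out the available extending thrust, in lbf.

F ≈ 63400 lbf

With equal pressure on both faces, forces on the annular region cancel; the net push is pressure × rod cross-section.
Rod cross-section A_rod = π/4 × (6.77 in)² = 36.00 in^2
F = P × A_rod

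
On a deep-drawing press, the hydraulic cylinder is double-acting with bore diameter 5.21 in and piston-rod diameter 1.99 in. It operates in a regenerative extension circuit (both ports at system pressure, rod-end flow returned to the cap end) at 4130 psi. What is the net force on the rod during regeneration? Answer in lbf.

F ≈ 12800 lbf

With equal pressure on both faces, forces on the annular region cancel; the net push is pressure × rod cross-section.
Rod cross-section A_rod = π/4 × (1.99 in)² = 3.110 in^2
F = P × A_rod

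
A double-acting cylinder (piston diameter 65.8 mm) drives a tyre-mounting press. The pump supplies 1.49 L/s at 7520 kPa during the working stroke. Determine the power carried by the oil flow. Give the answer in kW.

Hydraulic power = P × Q

W ≈ 11.2 kW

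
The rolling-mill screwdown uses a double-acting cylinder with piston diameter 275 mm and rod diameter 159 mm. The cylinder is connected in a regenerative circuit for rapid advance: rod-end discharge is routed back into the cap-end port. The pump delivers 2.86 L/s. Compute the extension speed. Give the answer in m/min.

v ≈ 8.64 m/min

In regeneration the rod-end outflow joins the pump flow into the cap end, so the net volume the pump must supply per unit advance equals the rod cross-section area.
Rod cross-section A_rod = π/4 × (159 mm)² = 19860 mm^2
v = Q_pump / A_rod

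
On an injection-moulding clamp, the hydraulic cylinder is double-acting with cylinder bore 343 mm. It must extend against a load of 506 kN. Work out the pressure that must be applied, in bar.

Cap-side area A_cap = π/4 × (343 mm)² = 92400 mm^2
P = F / A = 506 kN / A

P ≈ 54.8 bar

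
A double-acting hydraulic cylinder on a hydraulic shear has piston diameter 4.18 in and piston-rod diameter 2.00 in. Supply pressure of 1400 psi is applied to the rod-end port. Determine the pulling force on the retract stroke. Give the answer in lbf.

Rod-side annular area A_ann = π/4 × (4.18² − 2.00²) = 10.58 in^2
On retraction the pressure acts on the annular area (bore minus rod).
F = P × A_ann

F ≈ 14800 lbf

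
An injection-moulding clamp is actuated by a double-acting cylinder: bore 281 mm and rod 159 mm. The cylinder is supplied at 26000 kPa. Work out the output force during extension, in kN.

F ≈ 1610 kN

Cap-side area A_cap = π/4 × (281 mm)² = 62020 mm^2
F = P × A_cap = 26000 kPa × A_cap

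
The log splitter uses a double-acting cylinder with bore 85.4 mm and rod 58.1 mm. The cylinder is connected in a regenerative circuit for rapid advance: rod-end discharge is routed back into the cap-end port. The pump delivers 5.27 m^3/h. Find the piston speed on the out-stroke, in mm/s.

v ≈ 552 mm/s

In regeneration the rod-end outflow joins the pump flow into the cap end, so the net volume the pump must supply per unit advance equals the rod cross-section area.
Rod cross-section A_rod = π/4 × (58.1 mm)² = 2651 mm^2
v = Q_pump / A_rod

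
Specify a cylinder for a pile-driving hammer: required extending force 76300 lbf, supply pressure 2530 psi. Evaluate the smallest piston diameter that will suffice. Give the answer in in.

Extension force acts on the full piston face: F = P × (π/4)D².
D = √(4F / (πP)) = √(4 × 76300 lbf / (π × 2530 psi))

D ≈ 6.20 in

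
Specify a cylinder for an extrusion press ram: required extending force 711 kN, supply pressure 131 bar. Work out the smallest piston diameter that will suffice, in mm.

D ≈ 263 mm

Extension force acts on the full piston face: F = P × (π/4)D².
D = √(4F / (πP)) = √(4 × 711 kN / (π × 131 bar))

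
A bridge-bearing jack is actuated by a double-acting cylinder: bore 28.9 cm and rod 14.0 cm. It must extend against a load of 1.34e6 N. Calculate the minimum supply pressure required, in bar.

P ≈ 204 bar

Cap-side area A_cap = π/4 × (28.9 cm)² = 656.0 cm^2
P = F / A = 1.34e6 N / A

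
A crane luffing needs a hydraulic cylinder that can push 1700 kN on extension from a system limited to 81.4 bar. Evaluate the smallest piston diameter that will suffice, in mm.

Extension force acts on the full piston face: F = P × (π/4)D².
D = √(4F / (πP)) = √(4 × 1700 kN / (π × 81.4 bar))

D ≈ 516 mm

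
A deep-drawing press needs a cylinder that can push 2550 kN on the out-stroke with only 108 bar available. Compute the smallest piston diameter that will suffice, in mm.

D ≈ 548 mm

Extension force acts on the full piston face: F = P × (π/4)D².
D = √(4F / (πP)) = √(4 × 2550 kN / (π × 108 bar))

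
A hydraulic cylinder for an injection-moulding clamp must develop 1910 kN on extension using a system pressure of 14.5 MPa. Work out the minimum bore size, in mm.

D ≈ 410 mm

Extension force acts on the full piston face: F = P × (π/4)D².
D = √(4F / (πP)) = √(4 × 1910 kN / (π × 14.5 MPa))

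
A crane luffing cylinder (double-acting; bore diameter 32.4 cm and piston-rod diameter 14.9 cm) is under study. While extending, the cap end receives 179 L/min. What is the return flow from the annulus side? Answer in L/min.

Q_out ≈ 141 L/min

Cap-side area A_cap = π/4 × (32.4 cm)² = 824.5 cm^2
Rod-side annular area A_ann = π/4 × (32.4² − 14.9²) = 650.1 cm^2
Piston speed v = Q_in/A_cap; rod-end outflow Q_out = v × A_ann = Q_in × A_ann/A_cap.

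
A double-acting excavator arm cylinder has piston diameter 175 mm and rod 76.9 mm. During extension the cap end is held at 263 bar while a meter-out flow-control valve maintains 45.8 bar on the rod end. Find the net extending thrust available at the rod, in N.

F ≈ 5.44e5 N

Cap-side area A_cap = π/4 × (175 mm)² = 24050 mm^2
Rod-side annular area A_ann = π/4 × (175² − 76.9²) = 19410 mm^2
Net thrust = P_cap·A_cap − P_rod·A_ann = 6.326e5 N − 88890 N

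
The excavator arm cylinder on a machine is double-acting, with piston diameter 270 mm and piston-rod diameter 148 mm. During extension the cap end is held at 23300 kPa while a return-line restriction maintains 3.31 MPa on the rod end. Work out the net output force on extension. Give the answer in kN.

Cap-side area A_cap = π/4 × (270 mm)² = 57260 mm^2
Rod-side annular area A_ann = π/4 × (270² − 148²) = 40050 mm^2
Net thrust = P_cap·A_cap − P_rod·A_ann = 1334 kN − 132.6 kN

F ≈ 1200 kN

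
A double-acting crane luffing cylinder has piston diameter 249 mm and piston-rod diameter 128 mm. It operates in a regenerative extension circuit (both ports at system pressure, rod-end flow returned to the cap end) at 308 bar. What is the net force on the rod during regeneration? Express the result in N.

F ≈ 3.96e5 N

With equal pressure on both faces, forces on the annular region cancel; the net push is pressure × rod cross-section.
Rod cross-section A_rod = π/4 × (128 mm)² = 12870 mm^2
F = P × A_rod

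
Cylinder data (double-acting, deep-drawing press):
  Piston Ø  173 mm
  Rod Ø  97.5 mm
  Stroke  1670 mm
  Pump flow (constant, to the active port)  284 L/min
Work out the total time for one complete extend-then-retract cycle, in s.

Cap-side area A_cap = π/4 × (173 mm)² = 23510 mm^2
Rod-side annular area A_ann = π/4 × (173² − 97.5²) = 16040 mm^2
t_ext = A_cap·L/Q = 8.293 s
t_ret = A_ann·L/Q = 5.659 s
t_cycle = t_ext + t_ret

t ≈ 14.0 s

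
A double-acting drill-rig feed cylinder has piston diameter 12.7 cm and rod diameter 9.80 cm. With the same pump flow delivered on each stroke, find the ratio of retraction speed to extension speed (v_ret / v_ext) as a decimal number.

v_ret/v_ext ≈ 2.47

Cap-side area A_cap = π/4 × (12.7 cm)² = 126.7 cm^2
Rod-side annular area A_ann = π/4 × (12.7² − 9.80²) = 51.25 cm^2
For equal Q, v ∝ 1/A, so v_ret/v_ext = A_cap/A_ann.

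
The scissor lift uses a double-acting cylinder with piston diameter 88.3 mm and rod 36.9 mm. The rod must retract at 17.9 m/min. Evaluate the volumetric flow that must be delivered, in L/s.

Rod-side annular area A_ann = π/4 × (88.3² − 36.9²) = 5054 mm^2
Q = A × v

Q ≈ 1.51 L/s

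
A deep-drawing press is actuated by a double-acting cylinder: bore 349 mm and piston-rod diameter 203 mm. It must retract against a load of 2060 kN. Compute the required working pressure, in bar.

P ≈ 325 bar

Rod-side annular area A_ann = π/4 × (349² − 203²) = 63300 mm^2
Retraction: pressure acts on the annular area.
P = F / A = 2060 kN / A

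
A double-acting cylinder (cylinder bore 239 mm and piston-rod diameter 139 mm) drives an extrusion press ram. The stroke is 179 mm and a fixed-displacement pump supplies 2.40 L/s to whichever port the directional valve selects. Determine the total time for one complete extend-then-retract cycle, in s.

Cap-side area A_cap = π/4 × (239 mm)² = 44860 mm^2
Rod-side annular area A_ann = π/4 × (239² − 139²) = 29690 mm^2
t_ext = A_cap·L/Q = 3.346 s
t_ret = A_ann·L/Q = 2.214 s
t_cycle = t_ext + t_ret

t ≈ 5.56 s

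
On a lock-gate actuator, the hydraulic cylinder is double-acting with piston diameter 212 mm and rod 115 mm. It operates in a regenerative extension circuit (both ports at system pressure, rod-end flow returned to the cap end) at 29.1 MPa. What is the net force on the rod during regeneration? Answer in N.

F ≈ 3.02e5 N

With equal pressure on both faces, forces on the annular region cancel; the net push is pressure × rod cross-section.
Rod cross-section A_rod = π/4 × (115 mm)² = 10390 mm^2
F = P × A_rod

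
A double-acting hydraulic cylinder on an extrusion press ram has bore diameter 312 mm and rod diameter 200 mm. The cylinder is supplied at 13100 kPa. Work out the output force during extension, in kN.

F ≈ 1000 kN

Cap-side area A_cap = π/4 × (312 mm)² = 76450 mm^2
F = P × A_cap = 13100 kPa × A_cap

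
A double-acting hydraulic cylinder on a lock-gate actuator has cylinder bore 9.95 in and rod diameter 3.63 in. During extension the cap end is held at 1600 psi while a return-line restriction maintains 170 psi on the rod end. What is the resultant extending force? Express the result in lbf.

F ≈ 1.13e5 lbf

Cap-side area A_cap = π/4 × (9.95 in)² = 77.76 in^2
Rod-side annular area A_ann = π/4 × (9.95² − 3.63²) = 67.41 in^2
Net thrust = P_cap·A_cap − P_rod·A_ann = 1.244e5 lbf − 11460 lbf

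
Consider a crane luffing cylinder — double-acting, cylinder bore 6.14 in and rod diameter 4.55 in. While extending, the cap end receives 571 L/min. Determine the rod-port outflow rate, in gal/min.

Q_out ≈ 68.0 gal/min

Cap-side area A_cap = π/4 × (6.14 in)² = 29.61 in^2
Rod-side annular area A_ann = π/4 × (6.14² − 4.55²) = 13.35 in^2
Piston speed v = Q_in/A_cap; rod-end outflow Q_out = v × A_ann = Q_in × A_ann/A_cap.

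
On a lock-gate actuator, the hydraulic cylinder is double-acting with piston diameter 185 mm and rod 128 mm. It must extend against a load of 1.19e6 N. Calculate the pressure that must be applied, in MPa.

P ≈ 44.3 MPa

Cap-side area A_cap = π/4 × (185 mm)² = 26880 mm^2
P = F / A = 1.19e6 N / A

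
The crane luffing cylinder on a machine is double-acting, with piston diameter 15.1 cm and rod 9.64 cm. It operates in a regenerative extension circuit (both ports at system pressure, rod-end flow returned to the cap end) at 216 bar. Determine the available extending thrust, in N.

With equal pressure on both faces, forces on the annular region cancel; the net push is pressure × rod cross-section.
Rod cross-section A_rod = π/4 × (9.64 cm)² = 72.99 cm^2
F = P × A_rod

F ≈ 1.58e5 N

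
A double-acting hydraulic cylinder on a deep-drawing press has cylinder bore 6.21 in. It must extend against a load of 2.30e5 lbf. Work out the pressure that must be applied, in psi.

P ≈ 7590 psi

Cap-side area A_cap = π/4 × (6.21 in)² = 30.29 in^2
P = F / A = 2.30e5 lbf / A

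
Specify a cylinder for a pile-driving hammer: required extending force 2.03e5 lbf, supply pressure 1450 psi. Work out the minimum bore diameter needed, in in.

D ≈ 13.4 in

Extension force acts on the full piston face: F = P × (π/4)D².
D = √(4F / (πP)) = √(4 × 2.03e5 lbf / (π × 1450 psi))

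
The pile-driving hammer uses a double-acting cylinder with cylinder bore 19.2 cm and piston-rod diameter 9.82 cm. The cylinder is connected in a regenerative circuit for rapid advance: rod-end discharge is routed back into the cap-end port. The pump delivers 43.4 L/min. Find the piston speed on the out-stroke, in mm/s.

v ≈ 95.5 mm/s

In regeneration the rod-end outflow joins the pump flow into the cap end, so the net volume the pump must supply per unit advance equals the rod cross-section area.
Rod cross-section A_rod = π/4 × (9.82 cm)² = 75.74 cm^2
v = Q_pump / A_rod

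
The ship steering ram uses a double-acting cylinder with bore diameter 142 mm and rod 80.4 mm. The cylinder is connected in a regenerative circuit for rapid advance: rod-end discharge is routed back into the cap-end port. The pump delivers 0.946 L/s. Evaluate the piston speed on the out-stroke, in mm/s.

In regeneration the rod-end outflow joins the pump flow into the cap end, so the net volume the pump must supply per unit advance equals the rod cross-section area.
Rod cross-section A_rod = π/4 × (80.4 mm)² = 5077 mm^2
v = Q_pump / A_rod

v ≈ 186 mm/s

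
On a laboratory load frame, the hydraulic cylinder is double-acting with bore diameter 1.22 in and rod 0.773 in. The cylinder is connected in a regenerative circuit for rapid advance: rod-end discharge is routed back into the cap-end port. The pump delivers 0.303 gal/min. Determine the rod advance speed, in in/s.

v ≈ 2.49 in/s

In regeneration the rod-end outflow joins the pump flow into the cap end, so the net volume the pump must supply per unit advance equals the rod cross-section area.
Rod cross-section A_rod = π/4 × (0.773 in)² = 0.4693 in^2
v = Q_pump / A_rod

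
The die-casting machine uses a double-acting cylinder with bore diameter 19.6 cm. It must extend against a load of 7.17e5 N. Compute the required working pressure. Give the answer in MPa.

P ≈ 23.8 MPa

Cap-side area A_cap = π/4 × (19.6 cm)² = 301.7 cm^2
P = F / A = 7.17e5 N / A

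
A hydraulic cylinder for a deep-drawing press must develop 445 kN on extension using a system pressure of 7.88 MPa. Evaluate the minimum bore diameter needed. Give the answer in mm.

D ≈ 268 mm

Extension force acts on the full piston face: F = P × (π/4)D².
D = √(4F / (πP)) = √(4 × 445 kN / (π × 7.88 MPa))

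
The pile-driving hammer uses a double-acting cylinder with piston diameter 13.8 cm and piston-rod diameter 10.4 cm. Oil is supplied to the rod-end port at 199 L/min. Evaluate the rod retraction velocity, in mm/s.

v ≈ 513 mm/s

Rod-side annular area A_ann = π/4 × (13.8² − 10.4²) = 64.62 cm^2
Flow into the rod-end port fills the annular volume.
v = Q / A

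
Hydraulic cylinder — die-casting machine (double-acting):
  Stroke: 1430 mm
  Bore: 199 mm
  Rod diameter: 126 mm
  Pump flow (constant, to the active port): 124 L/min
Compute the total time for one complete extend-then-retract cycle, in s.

Cap-side area A_cap = π/4 × (199 mm)² = 31100 mm^2
Rod-side annular area A_ann = π/4 × (199² − 126²) = 18630 mm^2
t_ext = A_cap·L/Q = 21.52 s
t_ret = A_ann·L/Q = 12.89 s
t_cycle = t_ext + t_ret

t ≈ 34.4 s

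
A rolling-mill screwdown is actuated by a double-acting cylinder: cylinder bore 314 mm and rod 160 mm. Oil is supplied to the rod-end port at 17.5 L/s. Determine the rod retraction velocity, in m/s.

v ≈ 0.305 m/s

Rod-side annular area A_ann = π/4 × (314² − 160²) = 57330 mm^2
Flow into the rod-end port fills the annular volume.
v = Q / A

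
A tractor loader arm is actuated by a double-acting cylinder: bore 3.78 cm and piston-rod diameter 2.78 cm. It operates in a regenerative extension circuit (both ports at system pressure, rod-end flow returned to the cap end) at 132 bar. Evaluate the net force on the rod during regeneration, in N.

With equal pressure on both faces, forces on the annular region cancel; the net push is pressure × rod cross-section.
Rod cross-section A_rod = π/4 × (2.78 cm)² = 6.070 cm^2
F = P × A_rod

F ≈ 8010 N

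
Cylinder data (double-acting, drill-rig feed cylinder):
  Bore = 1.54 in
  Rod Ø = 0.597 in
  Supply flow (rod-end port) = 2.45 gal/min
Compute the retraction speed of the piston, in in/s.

v ≈ 5.96 in/s

Rod-side annular area A_ann = π/4 × (1.54² − 0.597²) = 1.583 in^2
Flow into the rod-end port fills the annular volume.
v = Q / A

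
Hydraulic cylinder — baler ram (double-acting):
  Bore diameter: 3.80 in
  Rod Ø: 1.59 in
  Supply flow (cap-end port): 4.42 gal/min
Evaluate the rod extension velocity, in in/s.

Cap-side area A_cap = π/4 × (3.80 in)² = 11.34 in^2
v = Q / A

v ≈ 1.50 in/s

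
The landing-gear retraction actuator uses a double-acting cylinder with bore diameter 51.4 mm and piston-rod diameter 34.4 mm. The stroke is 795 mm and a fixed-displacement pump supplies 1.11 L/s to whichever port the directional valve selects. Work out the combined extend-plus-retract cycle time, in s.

Cap-side area A_cap = π/4 × (51.4 mm)² = 2075 mm^2
Rod-side annular area A_ann = π/4 × (51.4² − 34.4²) = 1146 mm^2
t_ext = A_cap·L/Q = 1.486 s
t_ret = A_ann·L/Q = 0.8205 s
t_cycle = t_ext + t_ret

t ≈ 2.31 s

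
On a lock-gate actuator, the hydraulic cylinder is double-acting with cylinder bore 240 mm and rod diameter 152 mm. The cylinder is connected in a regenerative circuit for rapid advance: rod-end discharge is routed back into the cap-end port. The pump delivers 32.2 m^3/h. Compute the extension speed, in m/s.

In regeneration the rod-end outflow joins the pump flow into the cap end, so the net volume the pump must supply per unit advance equals the rod cross-section area.
Rod cross-section A_rod = π/4 × (152 mm)² = 18150 mm^2
v = Q_pump / A_rod

v ≈ 0.493 m/s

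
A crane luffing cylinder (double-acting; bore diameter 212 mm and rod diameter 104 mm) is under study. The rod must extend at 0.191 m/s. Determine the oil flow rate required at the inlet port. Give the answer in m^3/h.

Cap-side area A_cap = π/4 × (212 mm)² = 35300 mm^2
Q = A × v

Q ≈ 24.3 m^3/h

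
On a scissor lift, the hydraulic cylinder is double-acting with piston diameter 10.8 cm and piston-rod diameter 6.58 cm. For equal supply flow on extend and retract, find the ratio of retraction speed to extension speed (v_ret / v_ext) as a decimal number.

v_ret/v_ext ≈ 1.59

Cap-side area A_cap = π/4 × (10.8 cm)² = 91.61 cm^2
Rod-side annular area A_ann = π/4 × (10.8² − 6.58²) = 57.60 cm^2
For equal Q, v ∝ 1/A, so v_ret/v_ext = A_cap/A_ann.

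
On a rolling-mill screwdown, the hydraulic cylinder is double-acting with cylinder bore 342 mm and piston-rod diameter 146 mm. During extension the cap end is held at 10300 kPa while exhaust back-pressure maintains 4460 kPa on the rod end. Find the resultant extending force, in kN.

F ≈ 611 kN

Cap-side area A_cap = π/4 × (342 mm)² = 91860 mm^2
Rod-side annular area A_ann = π/4 × (342² − 146²) = 75120 mm^2
Net thrust = P_cap·A_cap − P_rod·A_ann = 946.2 kN − 335.0 kN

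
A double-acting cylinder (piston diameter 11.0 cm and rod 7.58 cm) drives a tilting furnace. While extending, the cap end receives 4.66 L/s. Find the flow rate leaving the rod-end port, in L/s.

Cap-side area A_cap = π/4 × (11.0 cm)² = 95.03 cm^2
Rod-side annular area A_ann = π/4 × (11.0² − 7.58²) = 49.91 cm^2
Piston speed v = Q_in/A_cap; rod-end outflow Q_out = v × A_ann = Q_in × A_ann/A_cap.

Q_out ≈ 2.45 L/s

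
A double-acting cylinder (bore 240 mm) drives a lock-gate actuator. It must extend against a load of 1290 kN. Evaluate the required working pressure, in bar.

P ≈ 285 bar

Cap-side area A_cap = π/4 × (240 mm)² = 45240 mm^2
P = F / A = 1290 kN / A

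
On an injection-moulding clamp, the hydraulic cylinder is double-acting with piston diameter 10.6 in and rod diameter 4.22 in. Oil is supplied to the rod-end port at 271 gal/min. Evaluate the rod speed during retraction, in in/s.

v ≈ 14.0 in/s

Rod-side annular area A_ann = π/4 × (10.6² − 4.22²) = 74.26 in^2
Flow into the rod-end port fills the annular volume.
v = Q / A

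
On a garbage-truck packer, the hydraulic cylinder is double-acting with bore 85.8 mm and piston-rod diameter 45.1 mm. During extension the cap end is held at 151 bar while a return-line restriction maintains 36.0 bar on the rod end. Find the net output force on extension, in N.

Cap-side area A_cap = π/4 × (85.8 mm)² = 5782 mm^2
Rod-side annular area A_ann = π/4 × (85.8² − 45.1²) = 4184 mm^2
Net thrust = P_cap·A_cap − P_rod·A_ann = 87310 N − 15060 N

F ≈ 72200 N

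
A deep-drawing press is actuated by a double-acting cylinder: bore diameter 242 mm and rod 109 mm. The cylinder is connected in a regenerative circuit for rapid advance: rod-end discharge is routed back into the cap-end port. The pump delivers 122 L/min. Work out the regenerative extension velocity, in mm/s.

In regeneration the rod-end outflow joins the pump flow into the cap end, so the net volume the pump must supply per unit advance equals the rod cross-section area.
Rod cross-section A_rod = π/4 × (109 mm)² = 9331 mm^2
v = Q_pump / A_rod

v ≈ 218 mm/s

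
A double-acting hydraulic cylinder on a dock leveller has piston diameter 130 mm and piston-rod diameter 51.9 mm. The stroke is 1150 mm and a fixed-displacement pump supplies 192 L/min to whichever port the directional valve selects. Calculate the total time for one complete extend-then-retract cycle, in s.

t ≈ 8.78 s

Cap-side area A_cap = π/4 × (130 mm)² = 13270 mm^2
Rod-side annular area A_ann = π/4 × (130² − 51.9²) = 11160 mm^2
t_ext = A_cap·L/Q = 4.770 s
t_ret = A_ann·L/Q = 4.010 s
t_cycle = t_ext + t_ret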